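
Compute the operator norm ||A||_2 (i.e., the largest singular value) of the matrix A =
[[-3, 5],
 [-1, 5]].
||A||_2 = sqrt((60 + sqrt(3200))/2) ≈ 7.6344 (= sqrt(largest eigenvalue of A^T A))

||A||_2 = sigma_max(A) = sqrt(lambda_max(A^T A)). Form the symmetric matrix M = A^T A =
[[10, -20],
 [-20, 50]].
Its characteristic polynomial (trace, determinant of M give the coefficients) is
  p(λ) = det(λ I - M) = λ^2 - 60λ + 100.
For λ^2 - 60λ + 100 the discriminant is 3200. It is nonnegative but not a perfect square, so the roots are real and irrational: λ = (60 ± sqrt(3200))/2 ≈ 58.2843, 1.7157.
So the eigenvalues of A^T A are ≈ 1.7157, 58.2843 (all ≥ 0, as they must be for A^T A). The largest is λ_max = (60 + sqrt(3200))/2 ≈ 58.2843, hence ||A||_2 = sqrt(λ_max) = sqrt((60 + sqrt(3200))/2) ≈ 7.6344.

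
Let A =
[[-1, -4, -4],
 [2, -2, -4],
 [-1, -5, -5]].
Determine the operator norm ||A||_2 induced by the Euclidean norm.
||A||_2 ≈ 10.027 (= sqrt(largest eigenvalue of A^T A))

||A||_2 = sigma_max(A) = sqrt(lambda_max(A^T A)). Form the symmetric matrix M = A^T A =
[[6, 5, 1],
 [5, 45, 49],
 [1, 49, 57]].
Its characteristic polynomial (trace, sum of principal 2x2 minors, determinant of M give the coefficients) is
  p(λ) = det(λ I - M) = λ^3 - 108λ^2 + 750λ - 4.
No integer candidate from the rational root theorem (±divisors of 4) is a root, so the roots are irrational. The cubic discriminant is Δ = 4859176176 > 0, so there are three distinct real roots. p(0) = -4 and p(1) = 639 have opposite signs, so a root lies in (0, 1); Newton's method refines it to λ ≈ 0.0053. p(7) = 297 and p(8) = -404 have opposite signs, so a root lies in (7, 8); Newton's method refines it to λ ≈ 7.4539. p(100) = -5004 and p(101) = 4339 have opposite signs, so a root lies in (100, 101); Newton's method refines it to λ ≈ 100.5407. Check (Vieta): the three roots sum to 108, matching tr M = 108.
So the eigenvalues of A^T A are ≈ 0.0053, 7.4539, 100.5407 (all ≥ 0, as they must be for A^T A). The largest is λ_max ≈ 100.5407, hence ||A||_2 = sqrt(λ_max) ≈ 10.027.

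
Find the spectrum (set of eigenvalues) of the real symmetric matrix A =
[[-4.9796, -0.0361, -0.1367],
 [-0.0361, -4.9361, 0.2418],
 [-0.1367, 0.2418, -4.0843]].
sigma(A) ≈ {-5, -4} (-5 with multiplicity 2)

A is real symmetric, so its spectrum consists of real eigenvalues. Expanding the characteristic polynomial of the displayed matrix gives
  det(λ I - A) = p(λ) = λ^3 + (14)λ^2 + (65)λ + (100).
Solving p(λ) = 0 yields eigenvalues ≈ -5, -5, -4. (A is shown rounded to 4 decimals, so these recover the underlying integer eigenvalues to within that precision.)
Verification: the trace of A = -14 equals the sum of eigenvalues -14, and det(A) ≈ -100.0002 matches the eigenvalue product -100.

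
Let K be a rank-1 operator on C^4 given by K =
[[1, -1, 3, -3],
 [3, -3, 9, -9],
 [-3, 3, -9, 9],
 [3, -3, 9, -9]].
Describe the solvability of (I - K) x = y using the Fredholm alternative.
(I - K) is invertible (det(I - K) = 21 ≠ 0), so for every y in C^4 the equation (I - K) x = y has a unique solution.

K has rank 1, so it is an outer product K = u v^T: every row of K is a multiple of one row vector. Reading off the entries, u = (-1, -3, 3, -3) and v = (-1, 1, -3, 3) (row i of K equals u_i·v^T). A rank-one matrix u v^T satisfies K u = u (v·u) and kills the (3)-dimensional subspace v^⊥, so its characteristic polynomial is lambda^3 (lambda - v·u) with v·u = tr K = -20. Hence the eigenvalues of I - K are 1 (multiplicity 3) and 1 - (-20) = 21, so det(I - K) = 21. (Direct check: I - K =
[[0, 1, -3, 3],
 [-3, 4, -9, 9],
 [3, -3, 10, -9],
 [-3, 3, -9, 10]]
has determinant 21.) The finite-dimensional Fredholm alternative says: either (I - K) is invertible, or ker(I - K) ≠ {0} and then range(I - K) = ker((I - K)^*)^⊥, with dim ker(I - K) = dim ker((I - K)^*). Since det(I - K) ≠ 0, 1 is not an eigenvalue of K and ker(I - K) = {0}, so we are in the first case: for every y there is a unique x = (I - K)^(-1) y. Explicitly, by the Sherman–Morrison formula, (I - u v^T)^(-1) = I + u v^T/(1 - v·u), i.e. (I - K)^(-1) = I + K/(21).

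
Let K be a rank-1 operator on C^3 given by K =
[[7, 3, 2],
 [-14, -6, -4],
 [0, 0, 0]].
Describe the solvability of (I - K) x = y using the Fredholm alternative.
(I - K) is singular (det(I - K) = 0, i.e. 1 ∈ sigma(K)). (I - K) x = y is solvable iff y ⊥ ker((I - K)^*) = span{(7, 3, 2)}, i.e. iff 7y_1 + 3y_2 + 2y_3 = 0. When solvable, the solutions are x = y + c·(1, -2, 0), c arbitrary (ker(I - K) = span{(1, -2, 0)}, dimension 1).

K has rank 1, so it is an outer product K = u v^T: every row of K is a multiple of one row vector. Reading off the entries, u = (1, -2, 0) and v = (7, 3, 2) (row i of K equals u_i·v^T). A rank-one matrix u v^T satisfies K u = u (v·u) and kills the (2)-dimensional subspace v^⊥, so its characteristic polynomial is lambda^2 (lambda - v·u) with v·u = tr K = 1. Hence the eigenvalues of I - K are 1 (multiplicity 2) and 1 - (1) = 0, so det(I - K) = 0. (Direct check: I - K =
[[-6, -3, -2],
 [14, 7, 4],
 [0, 0, 1]]
has determinant 0.) So 1 is an eigenvalue of K and (I - K) is not invertible. The finite-dimensional Fredholm alternative says: either (I - K) is invertible, or ker(I - K) ≠ {0} and then range(I - K) = ker((I - K)^*)^⊥, with dim ker(I - K) = dim ker((I - K)^*). We are in the second case, so we need both kernels. Kernel of I - K: (I - K) u = u - u (v·u) = u - u = 0, so ker(I - K) = span{u} = span{(1, -2, 0)} (it is exactly 1-dimensional because rank(I - K) = 2). Kernel of the adjoint: K is real, so (I - K)^* = I - K^T = I - v u^T, and (I - v u^T) v = v - v (u·v) = 0; hence ker((I - K)^*) = span{v} = span{(7, 3, 2)}. Therefore (I - K) x = y is solvable iff <y, v> = 0, i.e. iff 7y_1 + 3y_2 + 2y_3 = 0. When this holds, K y = u (v·y) = 0, so (I - K) y = y and x = y is a particular solution; the full solution set is the line x = y + c·u = y + c·(1, -2, 0), c ∈ C.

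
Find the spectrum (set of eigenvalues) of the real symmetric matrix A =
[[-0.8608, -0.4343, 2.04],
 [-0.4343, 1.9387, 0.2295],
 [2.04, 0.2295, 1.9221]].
sigma(A) ≈ {-2, 2, 3}

A is real symmetric, so its spectrum consists of real eigenvalues. Expanding the characteristic polynomial of the displayed matrix gives
  det(λ I - A) = p(λ) = λ^3 + (-3)λ^2 + (-4)λ + (12).
Solving p(λ) = 0 yields eigenvalues ≈ -2, 2, 3. (A is shown rounded to 4 decimals, so these recover the underlying integer eigenvalues to within that precision.)
Verification: the trace of A = 3 equals the sum of eigenvalues 3, and det(A) ≈ -11.9996 matches the eigenvalue product -12.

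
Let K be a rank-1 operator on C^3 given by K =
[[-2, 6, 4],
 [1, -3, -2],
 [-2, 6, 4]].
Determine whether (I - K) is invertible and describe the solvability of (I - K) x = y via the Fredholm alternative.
(I - K) is invertible (det(I - K) = 2 ≠ 0), so for every y in C^3 the equation (I - K) x = y has a unique solution.

K has rank 1, so it is an outer product K = u v^T: every row of K is a multiple of one row vector. Reading off the entries, u = (-2, 1, -2) and v = (1, -3, -2) (row i of K equals u_i·v^T). A rank-one matrix u v^T satisfies K u = u (v·u) and kills the (2)-dimensional subspace v^⊥, so its characteristic polynomial is lambda^2 (lambda - v·u) with v·u = tr K = -1. Hence the eigenvalues of I - K are 1 (multiplicity 2) and 1 - (-1) = 2, so det(I - K) = 2. (Direct check: I - K =
[[3, -6, -4],
 [-1, 4, 2],
 [2, -6, -3]]
has determinant 2.) The finite-dimensional Fredholm alternative says: either (I - K) is invertible, or ker(I - K) ≠ {0} and then range(I - K) = ker((I - K)^*)^⊥, with dim ker(I - K) = dim ker((I - K)^*). Since det(I - K) ≠ 0, 1 is not an eigenvalue of K and ker(I - K) = {0}, so we are in the first case: for every y there is a unique x = (I - K)^(-1) y. Explicitly, by the Sherman–Morrison formula, (I - u v^T)^(-1) = I + u v^T/(1 - v·u), i.e. (I - K)^(-1) = I + K/(2).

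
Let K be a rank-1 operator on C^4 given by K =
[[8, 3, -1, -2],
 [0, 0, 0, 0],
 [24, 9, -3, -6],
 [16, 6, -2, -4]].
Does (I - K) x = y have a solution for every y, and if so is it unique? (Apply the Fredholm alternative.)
(I - K) is singular (det(I - K) = 0, i.e. 1 ∈ sigma(K)). (I - K) x = y is solvable iff y ⊥ ker((I - K)^*) = span{(8, 3, -1, -2)}, i.e. iff 8y_1 + 3y_2 - y_3 - 2y_4 = 0. When solvable, the solutions are x = y + c·(1, 0, 3, 2), c arbitrary (ker(I - K) = span{(1, 0, 3, 2)}, dimension 1).

K has rank 1, so it is an outer product K = u v^T: every row of K is a multiple of one row vector. Reading off the entries, u = (1, 0, 3, 2) and v = (8, 3, -1, -2) (row i of K equals u_i·v^T). A rank-one matrix u v^T satisfies K u = u (v·u) and kills the (3)-dimensional subspace v^⊥, so its characteristic polynomial is lambda^3 (lambda - v·u) with v·u = tr K = 1. Hence the eigenvalues of I - K are 1 (multiplicity 3) and 1 - (1) = 0, so det(I - K) = 0. (Direct check: I - K =
[[-7, -3, 1, 2],
 [0, 1, 0, 0],
 [-24, -9, 4, 6],
 [-16, -6, 2, 5]]
has determinant 0.) So 1 is an eigenvalue of K and (I - K) is not invertible. The finite-dimensional Fredholm alternative says: either (I - K) is invertible, or ker(I - K) ≠ {0} and then range(I - K) = ker((I - K)^*)^⊥, with dim ker(I - K) = dim ker((I - K)^*). We are in the second case, so we need both kernels. Kernel of I - K: (I - K) u = u - u (v·u) = u - u = 0, so ker(I - K) = span{u} = span{(1, 0, 3, 2)} (it is exactly 1-dimensional because rank(I - K) = 3). Kernel of the adjoint: K is real, so (I - K)^* = I - K^T = I - v u^T, and (I - v u^T) v = v - v (u·v) = 0; hence ker((I - K)^*) = span{v} = span{(8, 3, -1, -2)}. Therefore (I - K) x = y is solvable iff <y, v> = 0, i.e. iff 8y_1 + 3y_2 - y_3 - 2y_4 = 0. When this holds, K y = u (v·y) = 0, so (I - K) y = y and x = y is a particular solution; the full solution set is the line x = y + c·u = y + c·(1, 0, 3, 2), c ∈ C.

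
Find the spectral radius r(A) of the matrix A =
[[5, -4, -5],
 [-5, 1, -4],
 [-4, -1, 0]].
r(A) ≈ 8.7698

The eigenvalues of A are the roots of its characteristic polynomial. With M = A (coefficients from the trace, the sum of principal 2x2 minors, and det A):
  p(λ) = det(λ I - M) = λ^3 - 6λ^2 - 39λ + 129.
No integer candidate from the rational root theorem (±divisors of 129) is a root, so the roots are irrational. The cubic discriminant is Δ = 497529 > 0, so there are three distinct real roots. p(-6) = -69 and p(-5) = 49 have opposite signs, so a root lies in (-6, -5); Newton's method refines it to λ ≈ -5.4626. p(2) = 35 and p(3) = -15 have opposite signs, so a root lies in (2, 3); Newton's method refines it to λ ≈ 2.6928. p(8) = -55 and p(9) = 21 have opposite signs, so a root lies in (8, 9); Newton's method refines it to λ ≈ 8.7698. Check (Vieta): the three roots sum to 6, matching tr M = 6.
Thus the eigenvalues (to 4 decimals) are -5.4626 (modulus 5.4626); 2.6928 (modulus 2.6928); 8.7698 (modulus 8.7698). The spectral radius is the largest modulus: r(A) ≈ 8.7698. (Cross-check: r(A) ≤ ||A||_2 ≈ 8.7787; equality holds whenever A is normal, though it can also hold for some non-normal A.)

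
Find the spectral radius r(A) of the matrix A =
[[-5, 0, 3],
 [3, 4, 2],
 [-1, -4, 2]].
r(A) ≈ 5.1186

The eigenvalues of A are the roots of its characteristic polynomial. With M = A (coefficients from the trace, the sum of principal 2x2 minors, and det A):
  p(λ) = det(λ I - M) = λ^3 - λ^2 - 11λ + 104.
No integer candidate from the rational root theorem (±divisors of 104) is a root, so the roots are irrational. The cubic discriminant is Δ = -265579 < 0, so there is one real root and a complex-conjugate pair. p(-6) = -82 and p(-5) = 9 have opposite signs, so a root lies in (-6, -5); Newton's method refines it to λ ≈ -5.1186. Dividing out (λ - (-5.1186)) leaves approximately λ^2 - 6.1186λ + 20.3182. For λ^2 - 6.1186λ + 20.3182 the discriminant is -43.8361. It is negative, so the remaining roots are the complex-conjugate pair λ ≈ 3.0593 ± 3.3104i. Their product equals the constant term, so |λ|^2 ≈ 20.3182 and |λ| ≈ 4.5076.
Thus the eigenvalues (to 4 decimals) are -5.1186 (modulus 5.1186); 3.0593 ± 3.3104i (modulus 4.5076). The spectral radius is the largest modulus: r(A) ≈ 5.1186. (Cross-check: r(A) ≤ ||A||_2 ≈ 7.1817; equality holds whenever A is normal, though it can also hold for some non-normal A.)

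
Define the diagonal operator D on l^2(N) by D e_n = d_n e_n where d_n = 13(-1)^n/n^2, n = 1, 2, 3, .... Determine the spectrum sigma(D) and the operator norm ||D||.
sigma(D) = {13(-1)^n/n^2 : n ≥ 1} ∪ {0}; ||D|| = 13

A bounded diagonal operator on l^2 with diagonal entries d_n has spectrum equal to the closure of {d_n : n ≥ 1}: every d_n is an eigenvalue (with eigenvector e_n), so {d_n} ⊂ sigma(D); the spectrum is closed, so its closure is too; and for lambda not in the closure, (D - lambda I) has bounded inverse (the diagonal entries 1/(d_n - lambda) are bounded). For our sequence d_n = 13(-1)^n/n^2, n = 1, 2, 3, ...:
  - {d_n} = {13(-1)^n/n^2 : n ≥ 1}; the only limit point is 0
  - closure = {13(-1)^n/n^2 : n ≥ 1} ∪ {0}
For the norm: a diagonal operator has ||D|| = sup_n |d_n|. Here |d_n| = 13/n^2 is decreasing, so sup_n |d_n| = |d_1| = 13. So ||D|| = 13.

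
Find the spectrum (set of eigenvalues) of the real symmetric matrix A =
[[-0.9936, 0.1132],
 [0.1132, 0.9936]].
sigma(A) ≈ {-1, 1}

A is real symmetric, so its spectrum consists of real eigenvalues. Expanding the characteristic polynomial of the displayed matrix gives
  det(λ I - A) = p(λ) = λ^2 + (0)λ + (-1).
Solving p(λ) = 0 yields eigenvalues ≈ -1, 1. (A is shown rounded to 4 decimals, so these recover the underlying integer eigenvalues to within that precision.)
Verification: the trace of A = 0 equals the sum of eigenvalues 0, and det(A) ≈ -1.0001 matches the eigenvalue product -1.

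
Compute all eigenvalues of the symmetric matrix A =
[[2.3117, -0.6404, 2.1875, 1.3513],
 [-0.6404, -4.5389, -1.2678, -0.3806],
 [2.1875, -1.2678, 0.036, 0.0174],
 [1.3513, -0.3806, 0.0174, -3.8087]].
sigma(A) ≈ {-5, -4, -1, 4}

A is real symmetric, so its spectrum consists of real eigenvalues. Expanding the characteristic polynomial of the displayed matrix gives
  det(λ I - A) = p(λ) = λ^4 + (6)λ^3 + (-11)λ^2 + (-96.0021)λ + (-80).
Solving p(λ) = 0 yields eigenvalues ≈ -5, -4, -1, 4. (A is shown rounded to 4 decimals, so these recover the underlying integer eigenvalues to within that precision.)
Verification: the trace of A = -6 equals the sum of eigenvalues -6, and det(A) ≈ -80.0006 matches the eigenvalue product -80.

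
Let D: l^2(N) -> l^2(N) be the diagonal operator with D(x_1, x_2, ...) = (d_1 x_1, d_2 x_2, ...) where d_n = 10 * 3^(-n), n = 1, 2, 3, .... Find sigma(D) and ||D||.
sigma(D) = {10 * 3^(-n) : n ≥ 1} ∪ {0}; ||D|| = 10/3

A bounded diagonal operator on l^2 with diagonal entries d_n has spectrum equal to the closure of {d_n : n ≥ 1}: every d_n is an eigenvalue (with eigenvector e_n), so {d_n} ⊂ sigma(D); the spectrum is closed, so its closure is too; and for lambda not in the closure, (D - lambda I) has bounded inverse (the diagonal entries 1/(d_n - lambda) are bounded). For our sequence d_n = 10 * 3^(-n), n = 1, 2, 3, ...:
  - {d_n} = {10 * 3^(-n) : n ≥ 1}; the only limit point is 0
  - closure = {10 * 3^(-n) : n ≥ 1} ∪ {0}
For the norm: a diagonal operator has ||D|| = sup_n |d_n|. Here d_n = 10 * 3^(-n) is positive and decreasing, so sup_n |d_n| = d_1 = 10/3. So ||D|| = 10/3.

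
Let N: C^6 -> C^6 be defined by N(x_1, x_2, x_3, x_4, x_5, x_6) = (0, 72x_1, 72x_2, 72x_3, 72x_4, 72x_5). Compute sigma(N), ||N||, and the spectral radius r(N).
sigma(N) = {0}; ||N|| = 72; r(N) = 0. (N is nilpotent with N^6 = 0.)

On C^6, N is a strictly lower-triangular matrix with 72 on the subdiagonal and zeros elsewhere, so its characteristic polynomial is lambda^6 and every eigenvalue is 0: sigma(N) = {0}. For the operator norm, N e_i = 72e_{i+1} for i = 1, ..., 5 and N e_6 = 0, so the singular values of N are 72 (with multiplicity 5) and 0; hence ||N|| = 72. The spectral radius r(N) = max|lambda| = 0. Note ||N|| > r(N) — characteristic of non-normal nilpotent operators. Indeed N^6 = 0.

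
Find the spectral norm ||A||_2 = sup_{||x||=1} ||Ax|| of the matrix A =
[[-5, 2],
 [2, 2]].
||A||_2 = sqrt((37 + sqrt(585))/2) ≈ 5.5311 (= sqrt(largest eigenvalue of A^T A))

||A||_2 = sigma_max(A) = sqrt(lambda_max(A^T A)). Form the symmetric matrix M = A^T A =
[[29, -6],
 [-6, 8]].
Its characteristic polynomial (trace, determinant of M give the coefficients) is
  p(λ) = det(λ I - M) = λ^2 - 37λ + 196.
For λ^2 - 37λ + 196 the discriminant is 585. It is nonnegative but not a perfect square, so the roots are real and irrational: λ = (37 ± sqrt(585))/2 ≈ 30.5934, 6.4066.
So the eigenvalues of A^T A are ≈ 6.4066, 30.5934 (all ≥ 0, as they must be for A^T A). The largest is λ_max = (37 + sqrt(585))/2 ≈ 30.5934, hence ||A||_2 = sqrt(λ_max) = sqrt((37 + sqrt(585))/2) ≈ 5.5311.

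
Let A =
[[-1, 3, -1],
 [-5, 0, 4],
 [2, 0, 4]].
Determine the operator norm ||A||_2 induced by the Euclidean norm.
||A||_2 ≈ 6.5272 (= sqrt(largest eigenvalue of A^T A))

||A||_2 = sigma_max(A) = sqrt(lambda_max(A^T A)). Form the symmetric matrix M = A^T A =
[[30, -3, -11],
 [-3, 9, -3],
 [-11, -3, 33]].
Its characteristic polynomial (trace, sum of principal 2x2 minors, determinant of M give the coefficients) is
  p(λ) = det(λ I - M) = λ^3 - 72λ^2 + 1418λ - 7056.
No integer candidate from the rational root theorem (±divisors of 7056) is a root, so the roots are irrational. The cubic discriminant is Δ = 106971232 > 0, so there are three distinct real roots. p(7) = -315 and p(8) = 192 have opposite signs, so a root lies in (7, 8); Newton's method refines it to λ ≈ 7.5979. p(21) = 231 and p(22) = -60 have opposite signs, so a root lies in (21, 22); Newton's method refines it to λ ≈ 21.7978. p(42) = -420 and p(43) = 297 have opposite signs, so a root lies in (42, 43); Newton's method refines it to λ ≈ 42.6043. Check (Vieta): the three roots sum to 72, matching tr M = 72.
So the eigenvalues of A^T A are ≈ 7.5979, 21.7978, 42.6043 (all ≥ 0, as they must be for A^T A). The largest is λ_max ≈ 42.6043, hence ||A||_2 = sqrt(λ_max) ≈ 6.5272.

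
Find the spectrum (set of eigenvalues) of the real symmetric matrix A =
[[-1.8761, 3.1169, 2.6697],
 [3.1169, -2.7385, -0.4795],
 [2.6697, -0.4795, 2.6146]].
sigma(A) ≈ {-6, 0, 4}

A is real symmetric, so its spectrum consists of real eigenvalues. Expanding the characteristic polynomial of the displayed matrix gives
  det(λ I - A) = p(λ) = λ^3 + (2)λ^2 + (-24)λ + (-0.0015).
Solving p(λ) = 0 yields eigenvalues ≈ -6, 0, 4. (A is shown rounded to 4 decimals, so these recover the underlying integer eigenvalues to within that precision.)
Verification: the trace of A = -2 equals the sum of eigenvalues -2, and det(A) ≈ 0.0015 matches the eigenvalue product 0.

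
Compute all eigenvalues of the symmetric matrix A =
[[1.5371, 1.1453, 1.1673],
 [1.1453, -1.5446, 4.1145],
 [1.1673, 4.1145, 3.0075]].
sigma(A) ≈ {-4, 1, 6}

A is real symmetric, so its spectrum consists of real eigenvalues. Expanding the characteristic polynomial of the displayed matrix gives
  det(λ I - A) = p(λ) = λ^3 + (-3)λ^2 + (-22)λ + (24.0011).
Solving p(λ) = 0 yields eigenvalues ≈ -4, 1, 6. (A is shown rounded to 4 decimals, so these recover the underlying integer eigenvalues to within that precision.)
Verification: the trace of A = 3 equals the sum of eigenvalues 3, and det(A) ≈ -24.0011 matches the eigenvalue product -24.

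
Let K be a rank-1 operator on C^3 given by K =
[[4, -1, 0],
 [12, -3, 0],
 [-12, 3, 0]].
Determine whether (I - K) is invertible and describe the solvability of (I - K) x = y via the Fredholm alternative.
(I - K) is singular (det(I - K) = 0, i.e. 1 ∈ sigma(K)). (I - K) x = y is solvable iff y ⊥ ker((I - K)^*) = span{(4, -1, 0)}, i.e. iff 4y_1 - y_2 = 0. When solvable, the solutions are x = y + c·(1, 3, -3), c arbitrary (ker(I - K) = span{(1, 3, -3)}, dimension 1).

K has rank 1, so it is an outer product K = u v^T: every row of K is a multiple of one row vector. Reading off the entries, u = (1, 3, -3) and v = (4, -1, 0) (row i of K equals u_i·v^T). A rank-one matrix u v^T satisfies K u = u (v·u) and kills the (2)-dimensional subspace v^⊥, so its characteristic polynomial is lambda^2 (lambda - v·u) with v·u = tr K = 1. Hence the eigenvalues of I - K are 1 (multiplicity 2) and 1 - (1) = 0, so det(I - K) = 0. (Direct check: I - K =
[[-3, 1, 0],
 [-12, 4, 0],
 [12, -3, 1]]
has determinant 0.) So 1 is an eigenvalue of K and (I - K) is not invertible. The finite-dimensional Fredholm alternative says: either (I - K) is invertible, or ker(I - K) ≠ {0} and then range(I - K) = ker((I - K)^*)^⊥, with dim ker(I - K) = dim ker((I - K)^*). We are in the second case, so we need both kernels. Kernel of I - K: (I - K) u = u - u (v·u) = u - u = 0, so ker(I - K) = span{u} = span{(1, 3, -3)} (it is exactly 1-dimensional because rank(I - K) = 2). Kernel of the adjoint: K is real, so (I - K)^* = I - K^T = I - v u^T, and (I - v u^T) v = v - v (u·v) = 0; hence ker((I - K)^*) = span{v} = span{(4, -1, 0)}. Therefore (I - K) x = y is solvable iff <y, v> = 0, i.e. iff 4y_1 - y_2 = 0. When this holds, K y = u (v·y) = 0, so (I - K) y = y and x = y is a particular solution; the full solution set is the line x = y + c·u = y + c·(1, 3, -3), c ∈ C.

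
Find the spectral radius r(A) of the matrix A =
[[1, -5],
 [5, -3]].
r(A) = sqrt(22) ≈ 4.6904

The eigenvalues of A are the roots of its characteristic polynomial. With M = A (coefficients from the trace and determinant):
  p(λ) = det(λ I - M) = λ^2 + 2λ + 22.
For λ^2 + 2λ + 22 the discriminant is -84. It is negative, so the roots are the complex-conjugate pair λ = -1 ± (sqrt(84)/2) i ≈ -1 ± 4.5826i. For a conjugate pair the product of the roots equals the constant term, so |λ|^2 = 22 and |λ| = sqrt(22) ≈ 4.6904.
Thus the eigenvalues (to 4 decimals) are -1 ± 4.5826i (modulus 4.6904). The spectral radius is the largest modulus: r(A) = sqrt(22) ≈ 4.6904. (Cross-check: r(A) ≤ ||A||_2 ≈ 7.099; equality holds whenever A is normal, though it can also hold for some non-normal A.)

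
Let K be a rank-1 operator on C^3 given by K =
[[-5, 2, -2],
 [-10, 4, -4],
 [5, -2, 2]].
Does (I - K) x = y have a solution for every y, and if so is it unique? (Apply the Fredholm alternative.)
(I - K) is singular (det(I - K) = 0, i.e. 1 ∈ sigma(K)). (I - K) x = y is solvable iff y ⊥ ker((I - K)^*) = span{(-5, 2, -2)}, i.e. iff -5y_1 + 2y_2 - 2y_3 = 0. When solvable, the solutions are x = y + c·(1, 2, -1), c arbitrary (ker(I - K) = span{(1, 2, -1)}, dimension 1).

K has rank 1, so it is an outer product K = u v^T: every row of K is a multiple of one row vector. Reading off the entries, u = (1, 2, -1) and v = (-5, 2, -2) (row i of K equals u_i·v^T). A rank-one matrix u v^T satisfies K u = u (v·u) and kills the (2)-dimensional subspace v^⊥, so its characteristic polynomial is lambda^2 (lambda - v·u) with v·u = tr K = 1. Hence the eigenvalues of I - K are 1 (multiplicity 2) and 1 - (1) = 0, so det(I - K) = 0. (Direct check: I - K =
[[6, -2, 2],
 [10, -3, 4],
 [-5, 2, -1]]
has determinant 0.) So 1 is an eigenvalue of K and (I - K) is not invertible. The finite-dimensional Fredholm alternative says: either (I - K) is invertible, or ker(I - K) ≠ {0} and then range(I - K) = ker((I - K)^*)^⊥, with dim ker(I - K) = dim ker((I - K)^*). We are in the second case, so we need both kernels. Kernel of I - K: (I - K) u = u - u (v·u) = u - u = 0, so ker(I - K) = span{u} = span{(1, 2, -1)} (it is exactly 1-dimensional because rank(I - K) = 2). Kernel of the adjoint: K is real, so (I - K)^* = I - K^T = I - v u^T, and (I - v u^T) v = v - v (u·v) = 0; hence ker((I - K)^*) = span{v} = span{(-5, 2, -2)}. Therefore (I - K) x = y is solvable iff <y, v> = 0, i.e. iff -5y_1 + 2y_2 - 2y_3 = 0. When this holds, K y = u (v·y) = 0, so (I - K) y = y and x = y is a particular solution; the full solution set is the line x = y + c·u = y + c·(1, 2, -1), c ∈ C.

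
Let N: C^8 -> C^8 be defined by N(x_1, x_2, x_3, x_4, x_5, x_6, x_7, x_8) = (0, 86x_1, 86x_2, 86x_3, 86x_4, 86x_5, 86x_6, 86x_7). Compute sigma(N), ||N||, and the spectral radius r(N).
sigma(N) = {0}; ||N|| = 86; r(N) = 0. (N is nilpotent with N^8 = 0.)

On C^8, N is a strictly lower-triangular matrix with 86 on the subdiagonal and zeros elsewhere, so its characteristic polynomial is lambda^8 and every eigenvalue is 0: sigma(N) = {0}. For the operator norm, N e_i = 86e_{i+1} for i = 1, ..., 7 and N e_8 = 0, so the singular values of N are 86 (with multiplicity 7) and 0; hence ||N|| = 86. The spectral radius r(N) = max|lambda| = 0. Note ||N|| > r(N) — characteristic of non-normal nilpotent operators. Indeed N^8 = 0.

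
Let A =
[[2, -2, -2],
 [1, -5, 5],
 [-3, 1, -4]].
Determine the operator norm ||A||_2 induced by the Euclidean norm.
||A||_2 ≈ 8.3194 (= sqrt(largest eigenvalue of A^T A))

||A||_2 = sigma_max(A) = sqrt(lambda_max(A^T A)). Form the symmetric matrix M = A^T A =
[[14, -12, 13],
 [-12, 30, -25],
 [13, -25, 45]].
Its characteristic polynomial (trace, sum of principal 2x2 minors, determinant of M give the coefficients) is
  p(λ) = det(λ I - M) = λ^3 - 89λ^2 + 1462λ - 6400.
No integer candidate from the rational root theorem (±divisors of 6400) is a root, so the roots are irrational. The cubic discriminant is Δ = 267388612 > 0, so there are three distinct real roots. p(7) = -184 and p(8) = 112 have opposite signs, so a root lies in (7, 8); Newton's method refines it to λ ≈ 7.5665. p(12) = 56 and p(13) = -238 have opposite signs, so a root lies in (12, 13); Newton's method refines it to λ ≈ 12.2208. p(69) = -742 and p(70) = 2840 have opposite signs, so a root lies in (69, 70); Newton's method refines it to λ ≈ 69.2127. Check (Vieta): the three roots sum to 89, matching tr M = 89.
So the eigenvalues of A^T A are ≈ 7.5665, 12.2208, 69.2127 (all ≥ 0, as they must be for A^T A). The largest is λ_max ≈ 69.2127, hence ||A||_2 = sqrt(λ_max) ≈ 8.3194.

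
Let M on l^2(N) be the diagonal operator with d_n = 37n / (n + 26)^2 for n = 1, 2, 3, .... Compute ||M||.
||M|| = 37/104 (attained at n = 26)

For M diagonal, ||M|| = sup_n |d_n|. Treat f(x) = 37x / (x + 26)^2 for real x > 0. By the quotient rule, f'(x) = 37(26 - x)/(x + 26)^3, which is positive for x < 26 and negative for x > 26. So f has a unique maximum at x = 26, and since 26 is a positive integer, the supremum over n ≥ 1 is attained at n = 26: d_26 = 37·26/(26 + 26)^2 = 37·26/2704 = 37/104. Hence ||M|| = 37/104.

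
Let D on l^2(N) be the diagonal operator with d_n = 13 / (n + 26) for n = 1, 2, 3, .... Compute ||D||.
||D|| = 13/27 (attained at n = 1)

For D diagonal, ||D|| = sup_n |d_n| = sup_n 13/(n + 26). This is positive and strictly decreasing in n, so the supremum is attained at n = 1: d_1 = 13/(1 + 26) = 13/27. Hence ||D|| = 13/27.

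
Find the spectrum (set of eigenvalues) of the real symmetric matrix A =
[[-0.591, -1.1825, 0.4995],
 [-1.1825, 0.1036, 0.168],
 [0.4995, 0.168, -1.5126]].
sigma(A) ≈ {-2, -1, 1}

A is real symmetric, so its spectrum consists of real eigenvalues. Expanding the characteristic polynomial of the displayed matrix gives
  det(λ I - A) = p(λ) = λ^3 + (2)λ^2 + (-1)λ + (-2).
Solving p(λ) = 0 yields eigenvalues ≈ -2, -1, 1. (A is shown rounded to 4 decimals, so these recover the underlying integer eigenvalues to within that precision.)
Verification: the trace of A = -2 equals the sum of eigenvalues -2, and det(A) ≈ 2.0001 matches the eigenvalue product 2.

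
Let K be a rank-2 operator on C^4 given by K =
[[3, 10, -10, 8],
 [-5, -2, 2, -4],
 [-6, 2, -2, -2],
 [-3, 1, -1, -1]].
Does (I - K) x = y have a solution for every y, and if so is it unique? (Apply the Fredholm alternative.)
(I - K) is invertible (det(I - K) = 8 ≠ 0), so for every y in C^4 the equation (I - K) x = y has a unique solution.

K has rank 2 and factors as K = U V^T = u1 v1^T + u2 v2^T with u1 = (3, -1, 0, 0), v1 = (2, 3, -3, 3), u2 = (-1, -1, -2, -1), v2 = (3, -1, 1, 1) (multiplying out reproduces the displayed K). The nonzero eigenvalues of U V^T coincide with those of the 2 x 2 matrix G = V^T U = [[v1·u1, v1·u2], [v2·u1, v2·u2]] = [[3, -2], [10, -5]], and by the Sylvester determinant identity det(I_4 - U V^T) = det(I_2 - V^T U) = det([[-2, 2], [-10, 6]]) = (-2)(6) - (2)(-10) = 8. (Direct check: I - K =
[[-2, -10, 10, -8],
 [5, 3, -2, 4],
 [6, -2, 3, 2],
 [3, -1, 1, 2]]
has determinant 8.) The finite-dimensional Fredholm alternative says: either (I - K) is invertible, or ker(I - K) ≠ {0} and then range(I - K) = ker((I - K)^*)^⊥, with dim ker(I - K) = dim ker((I - K)^*). Since det(I - K) ≠ 0, 1 is not an eigenvalue of K and ker(I - K) = {0}, so we are in the first case: for every y there is a unique x = (I - K)^(-1) y. (Explicitly, by the Woodbury identity, (I - U V^T)^(-1) = I + U (I_2 - G)^(-1) V^T.)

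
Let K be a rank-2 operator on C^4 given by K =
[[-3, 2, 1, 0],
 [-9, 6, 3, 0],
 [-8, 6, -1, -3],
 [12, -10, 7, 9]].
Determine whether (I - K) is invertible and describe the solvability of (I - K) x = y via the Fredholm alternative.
(I - K) is invertible (det(I - K) = 16 ≠ 0), so for every y in C^4 the equation (I - K) x = y has a unique solution.

K has rank 2 and factors as K = U V^T = u1 v1^T + u2 v2^T with u1 = (-1, -3, -2, 2), v1 = (3, -2, -1, 0), u2 = (0, 0, -1, 3), v2 = (2, -2, 3, 3) (multiplying out reproduces the displayed K). The nonzero eigenvalues of U V^T coincide with those of the 2 x 2 matrix G = V^T U = [[v1·u1, v1·u2], [v2·u1, v2·u2]] = [[5, 1], [4, 6]], and by the Sylvester determinant identity det(I_4 - U V^T) = det(I_2 - V^T U) = det([[-4, -1], [-4, -5]]) = (-4)(-5) - (-1)(-4) = 16. (Direct check: I - K =
[[4, -2, -1, 0],
 [9, -5, -3, 0],
 [8, -6, 2, 3],
 [-12, 10, -7, -8]]
has determinant 16.) The finite-dimensional Fredholm alternative says: either (I - K) is invertible, or ker(I - K) ≠ {0} and then range(I - K) = ker((I - K)^*)^⊥, with dim ker(I - K) = dim ker((I - K)^*). Since det(I - K) ≠ 0, 1 is not an eigenvalue of K and ker(I - K) = {0}, so we are in the first case: for every y there is a unique x = (I - K)^(-1) y. (Explicitly, by the Woodbury identity, (I - U V^T)^(-1) = I + U (I_2 - G)^(-1) V^T.)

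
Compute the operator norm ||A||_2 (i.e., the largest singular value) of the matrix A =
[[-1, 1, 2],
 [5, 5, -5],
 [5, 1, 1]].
||A||_2 ≈ 9.3214 (= sqrt(largest eigenvalue of A^T A))

||A||_2 = sigma_max(A) = sqrt(lambda_max(A^T A)). Form the symmetric matrix M = A^T A =
[[51, 29, -22],
 [29, 27, -22],
 [-22, -22, 30]].
Its characteristic polynomial (trace, sum of principal 2x2 minors, determinant of M give the coefficients) is
  p(λ) = det(λ I - M) = λ^3 - 108λ^2 + 1908λ - 6400.
No integer candidate from the rational root theorem (±divisors of 6400) is a root, so the roots are irrational. The cubic discriminant is Δ = 5062376448 > 0, so there are three distinct real roots. p(4) = -432 and p(5) = 565 have opposite signs, so a root lies in (4, 5); Newton's method refines it to λ ≈ 4.4103. p(16) = 576 and p(17) = -263 have opposite signs, so a root lies in (16, 17); Newton's method refines it to λ ≈ 16.7011. p(86) = -5024 and p(87) = 647 have opposite signs, so a root lies in (86, 87); Newton's method refines it to λ ≈ 86.8886. Check (Vieta): the three roots sum to 108, matching tr M = 108.
So the eigenvalues of A^T A are ≈ 4.4103, 16.7011, 86.8886 (all ≥ 0, as they must be for A^T A). The largest is λ_max ≈ 86.8886, hence ||A||_2 = sqrt(λ_max) ≈ 9.3214.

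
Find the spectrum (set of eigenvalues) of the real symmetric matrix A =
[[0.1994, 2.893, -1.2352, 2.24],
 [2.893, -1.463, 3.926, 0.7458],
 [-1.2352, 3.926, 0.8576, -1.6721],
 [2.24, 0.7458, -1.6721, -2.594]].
sigma(A) ≈ {-6, -4, 3, 4}

A is real symmetric, so its spectrum consists of real eigenvalues. Expanding the characteristic polynomial of the displayed matrix gives
  det(λ I - A) = p(λ) = λ^4 + (3)λ^3 + (-34)λ^2 + (-48)λ + (288.0103).
Solving p(λ) = 0 yields eigenvalues ≈ -6, -4, 3, 4. (A is shown rounded to 4 decimals, so these recover the underlying integer eigenvalues to within that precision.)
Verification: the trace of A = -3 equals the sum of eigenvalues -3, and det(A) ≈ 288.0103 matches the eigenvalue product 288.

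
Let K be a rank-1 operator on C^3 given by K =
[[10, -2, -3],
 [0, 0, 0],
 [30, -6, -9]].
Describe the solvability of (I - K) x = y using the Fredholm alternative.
(I - K) is singular (det(I - K) = 0, i.e. 1 ∈ sigma(K)). (I - K) x = y is solvable iff y ⊥ ker((I - K)^*) = span{(10, -2, -3)}, i.e. iff 10y_1 - 2y_2 - 3y_3 = 0. When solvable, the solutions are x = y + c·(1, 0, 3), c arbitrary (ker(I - K) = span{(1, 0, 3)}, dimension 1).

K has rank 1, so it is an outer product K = u v^T: every row of K is a multiple of one row vector. Reading off the entries, u = (1, 0, 3) and v = (10, -2, -3) (row i of K equals u_i·v^T). A rank-one matrix u v^T satisfies K u = u (v·u) and kills the (2)-dimensional subspace v^⊥, so its characteristic polynomial is lambda^2 (lambda - v·u) with v·u = tr K = 1. Hence the eigenvalues of I - K are 1 (multiplicity 2) and 1 - (1) = 0, so det(I - K) = 0. (Direct check: I - K =
[[-9, 2, 3],
 [0, 1, 0],
 [-30, 6, 10]]
has determinant 0.) So 1 is an eigenvalue of K and (I - K) is not invertible. The finite-dimensional Fredholm alternative says: either (I - K) is invertible, or ker(I - K) ≠ {0} and then range(I - K) = ker((I - K)^*)^⊥, with dim ker(I - K) = dim ker((I - K)^*). We are in the second case, so we need both kernels. Kernel of I - K: (I - K) u = u - u (v·u) = u - u = 0, so ker(I - K) = span{u} = span{(1, 0, 3)} (it is exactly 1-dimensional because rank(I - K) = 2). Kernel of the adjoint: K is real, so (I - K)^* = I - K^T = I - v u^T, and (I - v u^T) v = v - v (u·v) = 0; hence ker((I - K)^*) = span{v} = span{(10, -2, -3)}. Therefore (I - K) x = y is solvable iff <y, v> = 0, i.e. iff 10y_1 - 2y_2 - 3y_3 = 0. When this holds, K y = u (v·y) = 0, so (I - K) y = y and x = y is a particular solution; the full solution set is the line x = y + c·u = y + c·(1, 0, 3), c ∈ C.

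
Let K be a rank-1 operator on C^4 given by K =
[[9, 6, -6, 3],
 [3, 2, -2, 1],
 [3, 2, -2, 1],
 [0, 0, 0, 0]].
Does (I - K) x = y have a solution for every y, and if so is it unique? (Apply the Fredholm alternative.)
(I - K) is invertible (det(I - K) = -8 ≠ 0), so for every y in C^4 the equation (I - K) x = y has a unique solution.

K has rank 1, so it is an outer product K = u v^T: every row of K is a multiple of one row vector. Reading off the entries, u = (-3, -1, -1, 0) and v = (-3, -2, 2, -1) (row i of K equals u_i·v^T). A rank-one matrix u v^T satisfies K u = u (v·u) and kills the (3)-dimensional subspace v^⊥, so its characteristic polynomial is lambda^3 (lambda - v·u) with v·u = tr K = 9. Hence the eigenvalues of I - K are 1 (multiplicity 3) and 1 - (9) = -8, so det(I - K) = -8. (Direct check: I - K =
[[-8, -6, 6, -3],
 [-3, -1, 2, -1],
 [-3, -2, 3, -1],
 [0, 0, 0, 1]]
has determinant -8.) The finite-dimensional Fredholm alternative says: either (I - K) is invertible, or ker(I - K) ≠ {0} and then range(I - K) = ker((I - K)^*)^⊥, with dim ker(I - K) = dim ker((I - K)^*). Since det(I - K) ≠ 0, 1 is not an eigenvalue of K and ker(I - K) = {0}, so we are in the first case: for every y there is a unique x = (I - K)^(-1) y. Explicitly, by the Sherman–Morrison formula, (I - u v^T)^(-1) = I + u v^T/(1 - v·u), i.e. (I - K)^(-1) = I + K/(-8).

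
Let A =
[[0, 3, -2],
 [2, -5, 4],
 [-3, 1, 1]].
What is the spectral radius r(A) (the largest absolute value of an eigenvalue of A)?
r(A) = (5 + sqrt(89))/2 ≈ 7.217

The eigenvalues of A are the roots of its characteristic polynomial. With M = A (coefficients from the trace, the sum of principal 2x2 minors, and det A):
  p(λ) = det(λ I - M) = λ^3 + 4λ^2 - 21λ + 16.
By the rational root theorem any rational root is an integer divisor of 16. Testing λ = 1: p(1) = 1 + 4 - 21 + 16 = 0, so λ = 1 is a root. Dividing out (λ - 1) leaves p(λ) = (λ - 1)(λ^2 + 5λ - 16). For λ^2 + 5λ - 16 the discriminant is 89. It is nonnegative but not a perfect square, so the roots are real and irrational: λ = (-5 ± sqrt(89))/2 ≈ 2.217, -7.217.
Thus the eigenvalues (to 4 decimals) are 2.217 (modulus 2.217); -7.217 (modulus 7.217); 1 (modulus 1). The spectral radius is the largest modulus: r(A) = (5 + sqrt(89))/2 ≈ 7.217. (Cross-check: r(A) ≤ ||A||_2 ≈ 7.6136; equality holds whenever A is normal, though it can also hold for some non-normal A.)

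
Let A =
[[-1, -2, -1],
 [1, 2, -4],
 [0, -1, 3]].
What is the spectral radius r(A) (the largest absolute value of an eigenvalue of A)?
r(A) ≈ 4.4734

The eigenvalues of A are the roots of its characteristic polynomial. With M = A (coefficients from the trace, the sum of principal 2x2 minors, and det A):
  p(λ) = det(λ I - M) = λ^3 - 4λ^2 - λ - 5.
No integer candidate from the rational root theorem (±divisors of 5) is a root, so the roots are irrational. The cubic discriminant is Δ = -2295 < 0, so there is one real root and a complex-conjugate pair. p(4) = -9 and p(5) = 15 have opposite signs, so a root lies in (4, 5); Newton's method refines it to λ ≈ 4.4734. Dividing out (λ - (4.4734)) leaves approximately λ^2 + 0.4734λ + 1.1177. For λ^2 + 0.4734λ + 1.1177 the discriminant is -4.2468. It is negative, so the remaining roots are the complex-conjugate pair λ ≈ -0.2367 ± 1.0304i. Their product equals the constant term, so |λ|^2 ≈ 1.1177 and |λ| ≈ 1.0572.
Thus the eigenvalues (to 4 decimals) are 4.4734 (modulus 4.4734); -0.2367 ± 1.0304i (modulus 1.0572). The spectral radius is the largest modulus: r(A) ≈ 4.4734. (Cross-check: r(A) ≤ ||A||_2 ≈ 5.5267; equality holds whenever A is normal, though it can also hold for some non-normal A.)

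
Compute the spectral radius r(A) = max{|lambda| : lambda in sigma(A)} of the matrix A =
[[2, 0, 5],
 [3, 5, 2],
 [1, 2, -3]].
r(A) ≈ 6.3348

The eigenvalues of A are the roots of its characteristic polynomial. With M = A (coefficients from the trace, the sum of principal 2x2 minors, and det A):
  p(λ) = det(λ I - M) = λ^3 - 4λ^2 - 20λ + 33.
No integer candidate from the rational root theorem (±divisors of 33) is a root, so the roots are irrational. The cubic discriminant is Δ = 64965 > 0, so there are three distinct real roots. p(-4) = -15 and p(-3) = 30 have opposite signs, so a root lies in (-4, -3); Newton's method refines it to λ ≈ -3.731. p(1) = 10 and p(2) = -15 have opposite signs, so a root lies in (1, 2); Newton's method refines it to λ ≈ 1.3962. p(6) = -15 and p(7) = 40 have opposite signs, so a root lies in (6, 7); Newton's method refines it to λ ≈ 6.3348. Check (Vieta): the three roots sum to 4, matching tr M = 4.
Thus the eigenvalues (to 4 decimals) are -3.731 (modulus 3.731); 1.3962 (modulus 1.3962); 6.3348 (modulus 6.3348). The spectral radius is the largest modulus: r(A) ≈ 6.3348. (Cross-check: r(A) ≤ ||A||_2 ≈ 7.0918; equality holds whenever A is normal, though it can also hold for some non-normal A.)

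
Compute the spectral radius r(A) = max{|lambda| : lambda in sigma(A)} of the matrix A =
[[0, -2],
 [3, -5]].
r(A) = 3

The eigenvalues of A are the roots of its characteristic polynomial. With M = A (coefficients from the trace and determinant):
  p(λ) = det(λ I - M) = λ^2 + 5λ + 6.
For λ^2 + 5λ + 6 the discriminant is 1. It is a perfect square (1^2), so the roots are rational: λ = (-5 ± 1)/2 = -2, -3.
Thus the eigenvalues (to 4 decimals) are -2 (modulus 2); -3 (modulus 3). The spectral radius is the largest modulus: r(A) = 3. (Cross-check: r(A) ≤ ||A||_2 ≈ 6.085; equality holds whenever A is normal, though it can also hold for some non-normal A.)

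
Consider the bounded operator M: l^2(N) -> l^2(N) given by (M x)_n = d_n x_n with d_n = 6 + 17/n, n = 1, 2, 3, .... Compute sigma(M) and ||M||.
sigma(M) = {6 + 17/n : n ≥ 1} ∪ {6}; ||M|| = 23

A bounded diagonal operator on l^2 with diagonal entries d_n has spectrum equal to the closure of {d_n : n ≥ 1}: every d_n is an eigenvalue (with eigenvector e_n), so {d_n} ⊂ sigma(M); the spectrum is closed, so its closure is too; and for lambda not in the closure, (M - lambda I) has bounded inverse (the diagonal entries 1/(d_n - lambda) are bounded). For our sequence d_n = 6 + 17/n, n = 1, 2, 3, ...:
  - {d_n} = {6 + 17/n : n ≥ 1}; the only limit point is 6
  - closure = {6 + 17/n : n ≥ 1} ∪ {6}
For the norm: a diagonal operator has ||M|| = sup_n |d_n|. Here d_n = 6 + 17/n is positive and decreasing, so sup_n |d_n| = d_1 = 6 + 17 = 23. So ||M|| = 23.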